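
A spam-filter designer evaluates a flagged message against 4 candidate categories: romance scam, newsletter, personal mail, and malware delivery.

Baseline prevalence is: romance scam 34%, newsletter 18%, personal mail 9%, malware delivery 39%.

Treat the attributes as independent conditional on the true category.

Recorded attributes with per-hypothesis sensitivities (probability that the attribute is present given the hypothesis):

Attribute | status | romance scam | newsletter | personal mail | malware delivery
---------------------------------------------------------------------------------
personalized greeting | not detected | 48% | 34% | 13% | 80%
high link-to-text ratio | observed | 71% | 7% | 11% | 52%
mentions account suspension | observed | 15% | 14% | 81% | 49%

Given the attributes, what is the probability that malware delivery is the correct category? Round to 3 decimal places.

Multiply each prior by the joint likelihood of the attribute pattern (using 1 − P(present | H) for each absent attribute):
  romance scam: 0.34 × (1 − 0.48) × 0.71 × 0.15 = 0.018829
  newsletter: 0.18 × (1 − 0.34) × 0.07 × 0.14 = 0.0011642
  personal mail: 0.09 × (1 − 0.13) × 0.11 × 0.81 = 0.0069765
  malware delivery: 0.39 × (1 − 0.80) × 0.52 × 0.49 = 0.019874
Normalizing constant Z = 0.018829 + 0.0011642 + 0.0069765 + 0.019874 = 0.046844.
P(malware delivery | evidence) = 0.019874 / 0.046844 ≈ 0.424.

0.424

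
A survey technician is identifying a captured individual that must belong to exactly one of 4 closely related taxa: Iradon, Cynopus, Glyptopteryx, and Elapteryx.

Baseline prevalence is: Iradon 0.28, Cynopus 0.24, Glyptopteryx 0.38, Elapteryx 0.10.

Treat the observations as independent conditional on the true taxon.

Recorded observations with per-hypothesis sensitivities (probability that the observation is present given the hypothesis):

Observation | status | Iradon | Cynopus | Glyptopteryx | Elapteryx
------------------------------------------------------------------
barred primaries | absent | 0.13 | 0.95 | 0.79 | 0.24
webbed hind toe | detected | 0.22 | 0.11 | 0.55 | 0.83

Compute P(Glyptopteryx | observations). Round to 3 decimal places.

0.271

By Bayes' rule with conditional independence, the unnormalized weight for each hypothesis is prior × ∏ likelihoods (using 1 − P(present | H) for each absent observation):
  Iradon: 0.28 × (1 − 0.13) × 0.22 = 0.053592
  Cynopus: 0.24 × (1 − 0.95) × 0.11 = 0.00132
  Glyptopteryx: 0.38 × (1 − 0.79) × 0.55 = 0.04389
  Elapteryx: 0.10 × (1 − 0.24) × 0.83 = 0.06308
Normalizing constant Z = 0.053592 + 0.00132 + 0.04389 + 0.06308 = 0.16188.
P(Glyptopteryx | evidence) = 0.04389 / 0.16188 ≈ 0.271.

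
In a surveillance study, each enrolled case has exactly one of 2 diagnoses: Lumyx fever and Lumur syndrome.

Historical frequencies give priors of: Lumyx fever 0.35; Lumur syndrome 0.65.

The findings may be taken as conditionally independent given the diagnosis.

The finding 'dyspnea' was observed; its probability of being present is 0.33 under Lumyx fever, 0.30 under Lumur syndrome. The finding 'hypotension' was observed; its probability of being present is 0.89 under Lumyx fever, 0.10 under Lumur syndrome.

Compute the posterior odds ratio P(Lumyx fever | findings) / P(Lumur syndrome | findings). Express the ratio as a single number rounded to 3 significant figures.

5.27

Unnormalized posterior weight (prior times the finding likelihoods) for each of the two hypotheses:
  Lumyx fever: 0.35 × 0.33 × 0.89 = 0.10279
  Lumur syndrome: 0.65 × 0.30 × 0.10 = 0.0195
Posterior odds = 0.10279 / 0.0195 ≈ 5.27.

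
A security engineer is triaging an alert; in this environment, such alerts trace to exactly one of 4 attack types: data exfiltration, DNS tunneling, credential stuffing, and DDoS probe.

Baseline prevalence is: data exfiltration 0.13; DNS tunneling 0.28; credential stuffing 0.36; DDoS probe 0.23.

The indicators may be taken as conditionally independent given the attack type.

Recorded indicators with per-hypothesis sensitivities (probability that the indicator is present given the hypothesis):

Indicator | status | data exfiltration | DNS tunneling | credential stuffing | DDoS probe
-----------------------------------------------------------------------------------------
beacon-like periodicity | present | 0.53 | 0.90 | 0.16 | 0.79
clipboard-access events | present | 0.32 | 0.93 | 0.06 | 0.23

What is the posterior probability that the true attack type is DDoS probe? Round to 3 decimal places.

0.139

For each hypothesis, the unnormalized posterior weight is prior × product of the indicator likelihoods:
  data exfiltration: 0.13 × 0.53 × 0.32 = 0.022048
  DNS tunneling: 0.28 × 0.90 × 0.93 = 0.23436
  credential stuffing: 0.36 × 0.16 × 0.06 = 0.003456
  DDoS probe: 0.23 × 0.79 × 0.23 = 0.041791
Marginal likelihood of the evidence = 0.30166.
P(DDoS probe | evidence) = 0.041791 / 0.30166 ≈ 0.139.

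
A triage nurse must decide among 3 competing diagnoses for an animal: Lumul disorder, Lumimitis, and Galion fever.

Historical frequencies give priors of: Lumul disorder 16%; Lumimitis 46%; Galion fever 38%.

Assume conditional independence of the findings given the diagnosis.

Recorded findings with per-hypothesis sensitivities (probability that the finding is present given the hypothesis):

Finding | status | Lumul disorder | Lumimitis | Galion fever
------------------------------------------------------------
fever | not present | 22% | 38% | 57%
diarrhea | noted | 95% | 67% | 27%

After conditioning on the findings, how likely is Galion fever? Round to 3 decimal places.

For each hypothesis, the unnormalized posterior weight is prior × product of the finding likelihoods (using 1 − P(present | H) for each absent finding):
  Lumul disorder: 0.16 × (1 − 0.22) × 0.95 = 0.11856
  Lumimitis: 0.46 × (1 − 0.38) × 0.67 = 0.19108
  Galion fever: 0.38 × (1 − 0.57) × 0.27 = 0.044118
Normalizing constant Z = 0.11856 + 0.19108 + 0.044118 = 0.35376.
P(Galion fever | evidence) = 0.044118 / 0.35376 ≈ 0.125.

0.125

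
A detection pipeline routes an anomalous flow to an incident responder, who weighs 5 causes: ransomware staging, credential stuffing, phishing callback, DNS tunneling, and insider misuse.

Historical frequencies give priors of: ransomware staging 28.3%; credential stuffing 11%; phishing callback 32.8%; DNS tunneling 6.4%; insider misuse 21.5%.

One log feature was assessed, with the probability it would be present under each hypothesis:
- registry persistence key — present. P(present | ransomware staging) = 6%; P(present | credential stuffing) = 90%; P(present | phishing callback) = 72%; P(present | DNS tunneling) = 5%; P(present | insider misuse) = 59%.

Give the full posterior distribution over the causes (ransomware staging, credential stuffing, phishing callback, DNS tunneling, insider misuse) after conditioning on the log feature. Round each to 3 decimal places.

For each hypothesis, the unnormalized posterior weight is prior × likelihood:
  ransomware staging: 0.283 × 0.06 = 0.01698
  credential stuffing: 0.110 × 0.90 = 0.099
  phishing callback: 0.328 × 0.72 = 0.23616
  DNS tunneling: 0.064 × 0.05 = 0.0032
  insider misuse: 0.215 × 0.59 = 0.12685
Marginal likelihood of the evidence = 0.48219.
P(ransomware staging | evidence) = 0.01698 / 0.48219 ≈ 0.035
P(credential stuffing | evidence) = 0.099 / 0.48219 ≈ 0.205
P(phishing callback | evidence) = 0.23616 / 0.48219 ≈ 0.490
P(DNS tunneling | evidence) = 0.0032 / 0.48219 ≈ 0.007
P(insider misuse | evidence) = 0.12685 / 0.48219 ≈ 0.263

0.035, 0.205, 0.490, 0.007, 0.263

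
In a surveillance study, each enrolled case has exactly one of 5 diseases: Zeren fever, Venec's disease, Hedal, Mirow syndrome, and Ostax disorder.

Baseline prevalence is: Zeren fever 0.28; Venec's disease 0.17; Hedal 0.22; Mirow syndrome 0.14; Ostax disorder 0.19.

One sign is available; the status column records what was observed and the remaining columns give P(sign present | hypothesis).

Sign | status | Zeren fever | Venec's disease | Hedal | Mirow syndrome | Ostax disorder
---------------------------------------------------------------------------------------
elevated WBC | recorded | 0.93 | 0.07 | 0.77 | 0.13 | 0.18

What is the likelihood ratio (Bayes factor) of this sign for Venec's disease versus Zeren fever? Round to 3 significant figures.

0.0753

Likelihood of this sign under each hypothesis:
  Venec's disease: 0.07
  Zeren fever: 0.93
Bayes factor = 0.07 / 0.93 ≈ 0.0753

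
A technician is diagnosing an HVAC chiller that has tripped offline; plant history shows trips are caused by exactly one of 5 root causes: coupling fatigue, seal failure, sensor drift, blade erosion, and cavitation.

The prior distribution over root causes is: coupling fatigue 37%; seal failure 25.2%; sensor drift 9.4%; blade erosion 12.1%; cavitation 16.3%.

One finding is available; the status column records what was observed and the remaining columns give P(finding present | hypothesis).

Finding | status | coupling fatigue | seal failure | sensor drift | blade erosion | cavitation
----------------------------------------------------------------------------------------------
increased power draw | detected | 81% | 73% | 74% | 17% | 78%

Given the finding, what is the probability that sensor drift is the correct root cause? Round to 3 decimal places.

0.099

Multiply each prior by the likelihood of the finding:
  coupling fatigue: 0.370 × 0.81 = 0.2997
  seal failure: 0.252 × 0.73 = 0.18396
  sensor drift: 0.094 × 0.74 = 0.06956
  blade erosion: 0.121 × 0.17 = 0.02057
  cavitation: 0.163 × 0.78 = 0.12714
Normalizing constant Z = 0.2997 + 0.18396 + 0.06956 + 0.02057 + 0.12714 = 0.70093.
P(sensor drift | evidence) = 0.06956 / 0.70093 ≈ 0.099.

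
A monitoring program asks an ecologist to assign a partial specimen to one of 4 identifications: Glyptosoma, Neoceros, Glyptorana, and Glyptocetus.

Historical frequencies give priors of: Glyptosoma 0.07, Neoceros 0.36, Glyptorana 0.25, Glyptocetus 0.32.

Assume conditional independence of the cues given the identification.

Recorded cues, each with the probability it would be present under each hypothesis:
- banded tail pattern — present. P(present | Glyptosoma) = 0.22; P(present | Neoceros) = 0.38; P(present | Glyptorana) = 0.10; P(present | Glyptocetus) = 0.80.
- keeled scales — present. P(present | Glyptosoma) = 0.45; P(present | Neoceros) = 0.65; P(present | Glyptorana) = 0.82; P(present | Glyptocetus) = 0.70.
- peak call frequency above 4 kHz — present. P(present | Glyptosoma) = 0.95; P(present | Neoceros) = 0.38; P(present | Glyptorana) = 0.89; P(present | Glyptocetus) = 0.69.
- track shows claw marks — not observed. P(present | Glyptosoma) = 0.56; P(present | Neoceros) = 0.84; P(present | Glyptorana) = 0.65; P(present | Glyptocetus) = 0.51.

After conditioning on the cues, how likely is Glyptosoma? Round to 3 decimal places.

0.038

By Bayes' rule with conditional independence, the unnormalized weight for each hypothesis is prior × ∏ likelihoods (using 1 − P(present | H) for each absent cue):
  Glyptosoma: 0.07 × 0.22 × 0.45 × 0.95 × (1 − 0.56) = 0.0028967
  Neoceros: 0.36 × 0.38 × 0.65 × 0.38 × (1 − 0.84) = 0.0054063
  Glyptorana: 0.25 × 0.10 × 0.82 × 0.89 × (1 − 0.65) = 0.0063857
  Glyptocetus: 0.32 × 0.80 × 0.70 × 0.69 × (1 − 0.51) = 0.060588
The unnormalized weights sum to 0.075276.
P(Glyptosoma | evidence) = 0.0028967 / 0.075276 ≈ 0.038.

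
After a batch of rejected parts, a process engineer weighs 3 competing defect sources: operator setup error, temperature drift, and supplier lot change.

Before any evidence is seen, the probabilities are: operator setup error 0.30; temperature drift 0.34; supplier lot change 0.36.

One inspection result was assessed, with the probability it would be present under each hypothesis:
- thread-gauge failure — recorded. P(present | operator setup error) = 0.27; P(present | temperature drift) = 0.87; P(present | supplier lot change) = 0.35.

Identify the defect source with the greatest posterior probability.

By Bayes' rule, the unnormalized weight for each hypothesis is prior × likelihood:
  operator setup error: 0.30 × 0.27 = 0.081
  temperature drift: 0.34 × 0.87 = 0.2958
  supplier lot change: 0.36 × 0.35 = 0.126
Marginal likelihood of the evidence = 0.5028.
P(operator setup error | evidence) ≈ 0.081 / 0.5028 ≈ 0.161
P(temperature drift | evidence) ≈ 0.2958 / 0.5028 ≈ 0.588
P(supplier lot change | evidence) ≈ 0.126 / 0.5028 ≈ 0.251
The largest is 0.588, so temperature drift is most probable.

temperature drift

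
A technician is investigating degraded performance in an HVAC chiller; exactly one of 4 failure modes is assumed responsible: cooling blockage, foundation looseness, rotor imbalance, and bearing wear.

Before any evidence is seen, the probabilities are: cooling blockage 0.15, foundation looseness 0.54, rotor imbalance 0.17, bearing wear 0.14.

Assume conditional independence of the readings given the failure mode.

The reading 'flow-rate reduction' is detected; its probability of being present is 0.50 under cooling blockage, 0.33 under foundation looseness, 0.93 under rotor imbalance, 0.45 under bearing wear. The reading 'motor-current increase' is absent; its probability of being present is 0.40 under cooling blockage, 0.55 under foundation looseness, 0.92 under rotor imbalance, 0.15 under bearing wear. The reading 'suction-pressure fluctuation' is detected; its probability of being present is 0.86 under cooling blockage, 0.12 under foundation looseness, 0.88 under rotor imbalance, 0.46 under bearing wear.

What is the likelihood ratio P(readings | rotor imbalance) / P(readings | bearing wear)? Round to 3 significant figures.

Take the product of per-reading likelihoods under each hypothesis (using 1 − P(present | H) for each absent reading), then divide.
  rotor imbalance: 0.93 × (1 − 0.92) × 0.88 = 0.065472
  bearing wear: 0.45 × (1 − 0.15) × 0.46 = 0.17595
Bayes factor = 0.065472 / 0.17595 ≈ 0.372

0.372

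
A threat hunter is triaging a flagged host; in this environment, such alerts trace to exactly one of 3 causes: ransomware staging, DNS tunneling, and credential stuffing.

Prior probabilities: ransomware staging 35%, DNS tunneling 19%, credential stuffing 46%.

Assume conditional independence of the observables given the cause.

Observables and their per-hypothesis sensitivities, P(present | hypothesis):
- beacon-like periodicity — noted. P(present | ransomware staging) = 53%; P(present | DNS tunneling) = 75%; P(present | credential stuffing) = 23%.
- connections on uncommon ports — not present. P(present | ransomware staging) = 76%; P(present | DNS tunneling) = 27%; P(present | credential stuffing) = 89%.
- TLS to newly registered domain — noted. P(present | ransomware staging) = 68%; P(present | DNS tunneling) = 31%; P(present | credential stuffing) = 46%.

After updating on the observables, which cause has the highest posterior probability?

DNS tunneling

Multiply each prior by the joint likelihood of the observable pattern (using 1 − P(present | H) for each absent observable):
  ransomware staging: 0.35 × 0.53 × (1 − 0.76) × 0.68 = 0.030274
  DNS tunneling: 0.19 × 0.75 × (1 − 0.27) × 0.31 = 0.032248
  credential stuffing: 0.46 × 0.23 × (1 − 0.89) × 0.46 = 0.0053535
The unnormalized weights sum to 0.067875.
P(ransomware staging | evidence) ≈ 0.030274 / 0.067875 ≈ 0.446
P(DNS tunneling | evidence) ≈ 0.032248 / 0.067875 ≈ 0.475
P(credential stuffing | evidence) ≈ 0.0053535 / 0.067875 ≈ 0.079
The largest is 0.475, so DNS tunneling is most probable.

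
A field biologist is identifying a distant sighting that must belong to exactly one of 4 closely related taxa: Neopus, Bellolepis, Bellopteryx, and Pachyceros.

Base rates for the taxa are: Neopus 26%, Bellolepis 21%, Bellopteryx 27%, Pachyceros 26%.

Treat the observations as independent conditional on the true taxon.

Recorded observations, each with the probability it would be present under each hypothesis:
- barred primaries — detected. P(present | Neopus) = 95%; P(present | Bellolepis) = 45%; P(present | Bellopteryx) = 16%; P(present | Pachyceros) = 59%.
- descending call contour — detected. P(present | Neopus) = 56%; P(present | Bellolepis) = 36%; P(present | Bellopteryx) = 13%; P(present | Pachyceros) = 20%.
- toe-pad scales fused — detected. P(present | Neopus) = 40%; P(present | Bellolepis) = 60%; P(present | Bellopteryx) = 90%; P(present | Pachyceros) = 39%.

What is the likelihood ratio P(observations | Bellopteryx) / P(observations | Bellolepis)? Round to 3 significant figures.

Take the product of per-observation likelihoods under each hypothesis, then divide.
  Bellopteryx: 0.16 × 0.13 × 0.90 = 0.01872
  Bellolepis: 0.45 × 0.36 × 0.60 = 0.0972
Bayes factor = 0.01872 / 0.0972 ≈ 0.193

0.193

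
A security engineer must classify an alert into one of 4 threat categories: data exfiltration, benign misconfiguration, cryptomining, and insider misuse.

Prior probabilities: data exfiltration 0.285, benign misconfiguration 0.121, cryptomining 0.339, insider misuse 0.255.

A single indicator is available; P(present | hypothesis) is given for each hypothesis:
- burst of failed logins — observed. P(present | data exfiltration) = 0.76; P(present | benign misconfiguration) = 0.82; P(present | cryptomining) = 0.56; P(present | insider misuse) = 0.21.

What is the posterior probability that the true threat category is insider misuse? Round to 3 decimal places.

0.096

By Bayes' rule, the unnormalized weight for each hypothesis is prior × likelihood:
  data exfiltration: 0.285 × 0.76 = 0.2166
  benign misconfiguration: 0.121 × 0.82 = 0.09922
  cryptomining: 0.339 × 0.56 = 0.18984
  insider misuse: 0.255 × 0.21 = 0.05355
Marginal likelihood of the evidence = 0.55921.
P(insider misuse | evidence) = 0.05355 / 0.55921 ≈ 0.096.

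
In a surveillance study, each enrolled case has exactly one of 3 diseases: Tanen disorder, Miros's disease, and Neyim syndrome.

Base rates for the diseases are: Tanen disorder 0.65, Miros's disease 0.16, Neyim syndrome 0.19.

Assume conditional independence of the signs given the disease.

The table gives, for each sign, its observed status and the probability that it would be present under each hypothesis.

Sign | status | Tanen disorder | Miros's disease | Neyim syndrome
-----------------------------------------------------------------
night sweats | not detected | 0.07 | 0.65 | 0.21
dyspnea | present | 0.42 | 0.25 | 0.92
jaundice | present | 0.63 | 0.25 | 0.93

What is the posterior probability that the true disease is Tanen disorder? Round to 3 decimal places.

Multiply each prior by the joint likelihood of the sign pattern (using 1 − P(present | H) for each absent sign):
  Tanen disorder: 0.65 × (1 − 0.07) × 0.42 × 0.63 = 0.15995
  Miros's disease: 0.16 × (1 − 0.65) × 0.25 × 0.25 = 0.0035
  Neyim syndrome: 0.19 × (1 − 0.21) × 0.92 × 0.93 = 0.12843
Normalizing constant Z = 0.15995 + 0.0035 + 0.12843 = 0.29188.
P(Tanen disorder | evidence) = 0.15995 / 0.29188 ≈ 0.548.

0.548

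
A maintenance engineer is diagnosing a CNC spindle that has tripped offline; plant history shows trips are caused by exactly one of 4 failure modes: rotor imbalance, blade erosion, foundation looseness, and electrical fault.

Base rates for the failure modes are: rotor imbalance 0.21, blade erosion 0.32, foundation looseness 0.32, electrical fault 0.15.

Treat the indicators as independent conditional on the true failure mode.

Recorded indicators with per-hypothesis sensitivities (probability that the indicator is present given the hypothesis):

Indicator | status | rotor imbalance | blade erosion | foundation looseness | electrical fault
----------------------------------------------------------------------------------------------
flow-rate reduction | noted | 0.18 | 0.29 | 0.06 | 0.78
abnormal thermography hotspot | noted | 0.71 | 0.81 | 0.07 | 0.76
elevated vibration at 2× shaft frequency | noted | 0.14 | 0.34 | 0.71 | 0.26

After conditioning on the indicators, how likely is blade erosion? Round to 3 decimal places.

By Bayes' rule with conditional independence, the unnormalized weight for each hypothesis is prior × ∏ likelihoods:
  rotor imbalance: 0.21 × 0.18 × 0.71 × 0.14 = 0.0037573
  blade erosion: 0.32 × 0.29 × 0.81 × 0.34 = 0.025557
  foundation looseness: 0.32 × 0.06 × 0.07 × 0.71 = 0.00095424
  electrical fault: 0.15 × 0.78 × 0.76 × 0.26 = 0.023119
Marginal likelihood of the evidence = 0.053388.
P(blade erosion | evidence) = 0.025557 / 0.053388 ≈ 0.479.

0.479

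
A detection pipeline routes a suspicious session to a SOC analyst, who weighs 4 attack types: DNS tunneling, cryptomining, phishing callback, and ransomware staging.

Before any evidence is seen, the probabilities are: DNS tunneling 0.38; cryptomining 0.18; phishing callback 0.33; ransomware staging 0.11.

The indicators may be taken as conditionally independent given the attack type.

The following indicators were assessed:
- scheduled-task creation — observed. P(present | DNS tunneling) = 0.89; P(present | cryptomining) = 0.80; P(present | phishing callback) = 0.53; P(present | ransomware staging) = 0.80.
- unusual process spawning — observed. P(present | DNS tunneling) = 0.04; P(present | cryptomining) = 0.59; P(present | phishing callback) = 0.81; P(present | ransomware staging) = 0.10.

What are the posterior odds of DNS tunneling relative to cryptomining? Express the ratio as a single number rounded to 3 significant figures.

Unnormalized posterior weight (prior times the indicator likelihoods) for each of the two hypotheses:
  DNS tunneling: 0.38 × 0.89 × 0.04 = 0.013528
  cryptomining: 0.18 × 0.80 × 0.59 = 0.08496
Posterior odds = 0.013528 / 0.08496 ≈ 0.159.

0.159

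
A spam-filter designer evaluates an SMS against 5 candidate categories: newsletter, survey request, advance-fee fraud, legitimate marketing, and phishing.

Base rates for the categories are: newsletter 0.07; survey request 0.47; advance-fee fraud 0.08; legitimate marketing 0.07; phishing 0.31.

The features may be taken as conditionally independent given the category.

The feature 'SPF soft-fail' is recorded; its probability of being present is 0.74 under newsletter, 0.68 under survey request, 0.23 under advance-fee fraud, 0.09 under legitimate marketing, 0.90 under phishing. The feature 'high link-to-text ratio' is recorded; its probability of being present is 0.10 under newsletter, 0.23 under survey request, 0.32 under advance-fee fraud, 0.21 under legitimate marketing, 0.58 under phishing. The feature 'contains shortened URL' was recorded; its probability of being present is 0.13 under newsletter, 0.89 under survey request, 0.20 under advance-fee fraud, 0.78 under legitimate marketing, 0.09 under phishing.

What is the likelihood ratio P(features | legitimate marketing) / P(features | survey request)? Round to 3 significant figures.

The Bayes factor is the ratio of the joint likelihoods of the feature pattern under the two hypotheses.
  legitimate marketing: 0.09 × 0.21 × 0.78 = 0.014742
  survey request: 0.68 × 0.23 × 0.89 = 0.1392
Bayes factor = 0.014742 / 0.1392 ≈ 0.106

0.106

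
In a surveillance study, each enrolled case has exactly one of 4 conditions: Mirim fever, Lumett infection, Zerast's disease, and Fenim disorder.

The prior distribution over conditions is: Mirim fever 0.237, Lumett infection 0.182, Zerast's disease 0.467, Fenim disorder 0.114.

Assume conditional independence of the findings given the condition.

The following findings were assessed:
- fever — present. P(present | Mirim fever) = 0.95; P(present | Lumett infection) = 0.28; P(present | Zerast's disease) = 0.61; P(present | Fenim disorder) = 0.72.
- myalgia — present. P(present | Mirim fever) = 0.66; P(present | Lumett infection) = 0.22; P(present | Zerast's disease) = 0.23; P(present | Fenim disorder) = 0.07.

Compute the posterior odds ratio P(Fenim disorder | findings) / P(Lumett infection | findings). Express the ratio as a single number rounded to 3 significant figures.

0.512

The normalizing constant cancels in an odds ratio, so compute prior × likelihood for the two hypotheses only:
  Fenim disorder: 0.114 × 0.72 × 0.07 = 0.0057456
  Lumett infection: 0.182 × 0.28 × 0.22 = 0.011211
Odds(Fenim disorder : Lumett infection) = 0.0057456 / 0.011211 ≈ 0.512.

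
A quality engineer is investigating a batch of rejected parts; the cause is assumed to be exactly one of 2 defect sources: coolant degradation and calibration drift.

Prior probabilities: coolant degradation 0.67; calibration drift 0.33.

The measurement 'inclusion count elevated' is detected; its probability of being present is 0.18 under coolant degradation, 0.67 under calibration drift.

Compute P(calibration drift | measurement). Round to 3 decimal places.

For each hypothesis, the unnormalized posterior weight is prior × likelihood:
  coolant degradation: 0.67 × 0.18 = 0.1206
  calibration drift: 0.33 × 0.67 = 0.2211
Marginal likelihood of the evidence = 0.3417.
P(calibration drift | evidence) = 0.2211 / 0.3417 ≈ 0.647.

0.647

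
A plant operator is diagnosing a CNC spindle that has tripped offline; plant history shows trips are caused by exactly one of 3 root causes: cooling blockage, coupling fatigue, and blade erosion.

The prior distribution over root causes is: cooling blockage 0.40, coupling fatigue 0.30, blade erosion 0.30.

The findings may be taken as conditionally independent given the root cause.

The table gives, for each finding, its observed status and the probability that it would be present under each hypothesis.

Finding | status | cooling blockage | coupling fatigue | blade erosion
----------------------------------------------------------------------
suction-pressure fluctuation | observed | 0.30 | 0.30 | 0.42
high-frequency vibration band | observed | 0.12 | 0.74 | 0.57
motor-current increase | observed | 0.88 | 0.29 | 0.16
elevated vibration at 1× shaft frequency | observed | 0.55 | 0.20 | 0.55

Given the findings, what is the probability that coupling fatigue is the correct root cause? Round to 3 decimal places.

Multiply each prior by the joint likelihood of the evidence pattern:
  cooling blockage: 0.40 × 0.30 × 0.12 × 0.88 × 0.55 = 0.0069696
  coupling fatigue: 0.30 × 0.30 × 0.74 × 0.29 × 0.20 = 0.0038628
  blade erosion: 0.30 × 0.42 × 0.57 × 0.16 × 0.55 = 0.0063202
The unnormalized weights sum to 0.017153.
P(coupling fatigue | evidence) = 0.0038628 / 0.017153 ≈ 0.225.

0.225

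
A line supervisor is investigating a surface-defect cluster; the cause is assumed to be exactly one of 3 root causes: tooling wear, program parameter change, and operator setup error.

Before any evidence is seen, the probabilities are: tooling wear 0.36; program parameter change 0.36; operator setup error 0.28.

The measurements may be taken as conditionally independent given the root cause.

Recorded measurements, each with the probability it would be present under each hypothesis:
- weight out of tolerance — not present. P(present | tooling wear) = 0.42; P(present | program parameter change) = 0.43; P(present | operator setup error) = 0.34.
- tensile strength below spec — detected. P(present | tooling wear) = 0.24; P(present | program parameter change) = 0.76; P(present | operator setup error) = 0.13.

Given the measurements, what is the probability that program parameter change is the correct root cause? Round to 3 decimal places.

0.678

By Bayes' rule with conditional independence, the unnormalized weight for each hypothesis is prior × ∏ likelihoods (using 1 − P(present | H) for each absent measurement):
  tooling wear: 0.36 × (1 − 0.42) × 0.24 = 0.050112
  program parameter change: 0.36 × (1 − 0.43) × 0.76 = 0.15595
  operator setup error: 0.28 × (1 − 0.34) × 0.13 = 0.024024
Marginal likelihood of the evidence = 0.23009.
P(program parameter change | evidence) = 0.15595 / 0.23009 ≈ 0.678.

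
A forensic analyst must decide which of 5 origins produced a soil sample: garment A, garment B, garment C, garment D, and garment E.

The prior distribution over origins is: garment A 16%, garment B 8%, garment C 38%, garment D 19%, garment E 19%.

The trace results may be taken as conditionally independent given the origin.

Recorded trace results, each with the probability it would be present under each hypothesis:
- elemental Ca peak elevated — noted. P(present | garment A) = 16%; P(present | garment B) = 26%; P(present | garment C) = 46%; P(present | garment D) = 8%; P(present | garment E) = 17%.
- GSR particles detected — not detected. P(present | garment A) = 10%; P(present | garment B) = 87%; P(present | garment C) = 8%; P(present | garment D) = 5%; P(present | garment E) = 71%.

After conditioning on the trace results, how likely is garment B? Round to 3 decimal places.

For each hypothesis, the unnormalized posterior weight is prior × product of the trace result likelihoods (using 1 − P(present | H) for each absent trace result):
  garment A: 0.16 × 0.16 × (1 − 0.10) = 0.02304
  garment B: 0.08 × 0.26 × (1 − 0.87) = 0.002704
  garment C: 0.38 × 0.46 × (1 − 0.08) = 0.16082
  garment D: 0.19 × 0.08 × (1 − 0.05) = 0.01444
  garment E: 0.19 × 0.17 × (1 − 0.71) = 0.009367
The unnormalized weights sum to 0.21037.
P(garment B | evidence) = 0.002704 / 0.21037 ≈ 0.013.

0.013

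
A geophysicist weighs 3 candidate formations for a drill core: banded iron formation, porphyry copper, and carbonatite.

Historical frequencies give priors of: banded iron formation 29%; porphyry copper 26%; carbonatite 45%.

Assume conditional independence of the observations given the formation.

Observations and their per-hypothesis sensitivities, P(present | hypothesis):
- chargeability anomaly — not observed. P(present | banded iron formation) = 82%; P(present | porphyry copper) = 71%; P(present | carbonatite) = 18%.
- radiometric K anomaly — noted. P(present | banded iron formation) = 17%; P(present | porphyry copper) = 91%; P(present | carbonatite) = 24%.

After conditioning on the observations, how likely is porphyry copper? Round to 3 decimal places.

For each hypothesis, the unnormalized posterior weight is prior × product of the observation likelihoods (using 1 − P(present | H) for each absent observation):
  banded iron formation: 0.29 × (1 − 0.82) × 0.17 = 0.008874
  porphyry copper: 0.26 × (1 − 0.71) × 0.91 = 0.068614
  carbonatite: 0.45 × (1 − 0.18) × 0.24 = 0.08856
The unnormalized weights sum to 0.16605.
P(porphyry copper | evidence) = 0.068614 / 0.16605 ≈ 0.413.

0.413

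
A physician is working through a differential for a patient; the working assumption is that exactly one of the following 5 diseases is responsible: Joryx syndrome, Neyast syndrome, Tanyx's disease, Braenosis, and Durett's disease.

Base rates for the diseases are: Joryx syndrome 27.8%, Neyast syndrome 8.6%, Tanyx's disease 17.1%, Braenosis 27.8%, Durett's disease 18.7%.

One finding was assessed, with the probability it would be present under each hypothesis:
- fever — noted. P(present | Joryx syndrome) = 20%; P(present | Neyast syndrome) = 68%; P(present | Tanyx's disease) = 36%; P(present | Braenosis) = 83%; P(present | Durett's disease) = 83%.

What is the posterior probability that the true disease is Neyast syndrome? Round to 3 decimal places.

0.104

By Bayes' rule, the unnormalized weight for each hypothesis is prior × likelihood:
  Joryx syndrome: 0.278 × 0.20 = 0.0556
  Neyast syndrome: 0.086 × 0.68 = 0.05848
  Tanyx's disease: 0.171 × 0.36 = 0.06156
  Braenosis: 0.278 × 0.83 = 0.23074
  Durett's disease: 0.187 × 0.83 = 0.15521
The unnormalized weights sum to 0.56159.
P(Neyast syndrome | evidence) = 0.05848 / 0.56159 ≈ 0.104.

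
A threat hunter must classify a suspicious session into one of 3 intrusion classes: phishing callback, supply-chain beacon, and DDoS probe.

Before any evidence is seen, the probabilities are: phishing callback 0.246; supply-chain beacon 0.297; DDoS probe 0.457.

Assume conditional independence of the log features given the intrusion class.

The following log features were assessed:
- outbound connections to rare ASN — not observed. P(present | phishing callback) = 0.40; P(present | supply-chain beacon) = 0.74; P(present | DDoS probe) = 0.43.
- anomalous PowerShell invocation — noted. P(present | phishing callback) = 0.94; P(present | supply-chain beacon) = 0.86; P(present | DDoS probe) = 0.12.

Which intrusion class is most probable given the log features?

By Bayes' rule with conditional independence, the unnormalized weight for each hypothesis is prior × ∏ likelihoods (using 1 − P(present | H) for each absent log feature):
  phishing callback: 0.246 × (1 − 0.40) × 0.94 = 0.13874
  supply-chain beacon: 0.297 × (1 − 0.74) × 0.86 = 0.066409
  DDoS probe: 0.457 × (1 − 0.43) × 0.12 = 0.031259
Normalizing constant Z = 0.13874 + 0.066409 + 0.031259 = 0.23641.
P(phishing callback | evidence) ≈ 0.13874 / 0.23641 ≈ 0.587
P(supply-chain beacon | evidence) ≈ 0.066409 / 0.23641 ≈ 0.281
P(DDoS probe | evidence) ≈ 0.031259 / 0.23641 ≈ 0.132
The largest is 0.587, so phishing callback is most probable.

phishing callback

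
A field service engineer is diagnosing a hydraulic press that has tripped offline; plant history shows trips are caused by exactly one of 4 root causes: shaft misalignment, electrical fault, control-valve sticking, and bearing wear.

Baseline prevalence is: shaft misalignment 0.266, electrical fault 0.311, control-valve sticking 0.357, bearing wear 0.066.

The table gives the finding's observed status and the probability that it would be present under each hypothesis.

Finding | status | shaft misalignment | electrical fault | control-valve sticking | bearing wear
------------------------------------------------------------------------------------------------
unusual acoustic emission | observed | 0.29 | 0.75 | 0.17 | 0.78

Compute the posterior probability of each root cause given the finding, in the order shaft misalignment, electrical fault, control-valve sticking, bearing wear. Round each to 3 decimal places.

By Bayes' rule, the unnormalized weight for each hypothesis is prior × likelihood:
  shaft misalignment: 0.266 × 0.29 = 0.07714
  electrical fault: 0.311 × 0.75 = 0.23325
  control-valve sticking: 0.357 × 0.17 = 0.06069
  bearing wear: 0.066 × 0.78 = 0.05148
Normalizing constant Z = 0.07714 + 0.23325 + 0.06069 + 0.05148 = 0.42256.
P(shaft misalignment | evidence) = 0.07714 / 0.42256 ≈ 0.183
P(electrical fault | evidence) = 0.23325 / 0.42256 ≈ 0.552
P(control-valve sticking | evidence) = 0.06069 / 0.42256 ≈ 0.144
P(bearing wear | evidence) = 0.05148 / 0.42256 ≈ 0.122

0.183, 0.552, 0.144, 0.122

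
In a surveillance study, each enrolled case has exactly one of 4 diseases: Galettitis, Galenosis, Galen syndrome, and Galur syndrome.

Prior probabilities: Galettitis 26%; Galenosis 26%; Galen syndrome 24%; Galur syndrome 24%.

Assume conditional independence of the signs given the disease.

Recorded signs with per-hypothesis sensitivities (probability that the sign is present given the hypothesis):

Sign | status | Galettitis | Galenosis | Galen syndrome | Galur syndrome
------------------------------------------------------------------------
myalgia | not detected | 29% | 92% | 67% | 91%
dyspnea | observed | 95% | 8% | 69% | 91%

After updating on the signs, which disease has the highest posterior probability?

By Bayes' rule with conditional independence, the unnormalized weight for each hypothesis is prior × ∏ likelihoods (using 1 − P(present | H) for each absent sign):
  Galettitis: 0.26 × (1 − 0.29) × 0.95 = 0.17537
  Galenosis: 0.26 × (1 − 0.92) × 0.08 = 0.001664
  Galen syndrome: 0.24 × (1 − 0.67) × 0.69 = 0.054648
  Galur syndrome: 0.24 × (1 − 0.91) × 0.91 = 0.019656
Marginal likelihood of the evidence = 0.25134.
P(Galettitis | evidence) ≈ 0.17537 / 0.25134 ≈ 0.698
P(Galenosis | evidence) ≈ 0.001664 / 0.25134 ≈ 0.007
P(Galen syndrome | evidence) ≈ 0.054648 / 0.25134 ≈ 0.217
P(Galur syndrome | evidence) ≈ 0.019656 / 0.25134 ≈ 0.078
The largest is 0.698, so Galettitis is most probable.

Galettitis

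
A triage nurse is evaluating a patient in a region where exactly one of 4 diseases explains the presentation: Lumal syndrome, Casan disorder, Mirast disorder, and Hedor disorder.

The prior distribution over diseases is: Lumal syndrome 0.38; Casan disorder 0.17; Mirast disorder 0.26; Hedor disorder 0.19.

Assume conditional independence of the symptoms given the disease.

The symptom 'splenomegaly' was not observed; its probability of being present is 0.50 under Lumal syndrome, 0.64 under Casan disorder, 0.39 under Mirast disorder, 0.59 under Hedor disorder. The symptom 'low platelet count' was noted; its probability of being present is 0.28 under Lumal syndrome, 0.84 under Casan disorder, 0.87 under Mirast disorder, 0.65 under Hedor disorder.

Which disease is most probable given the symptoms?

For each hypothesis, the unnormalized posterior weight is prior × product of the symptom likelihoods (using 1 − P(present | H) for each absent symptom):
  Lumal syndrome: 0.38 × (1 − 0.50) × 0.28 = 0.0532
  Casan disorder: 0.17 × (1 − 0.64) × 0.84 = 0.051408
  Mirast disorder: 0.26 × (1 − 0.39) × 0.87 = 0.13798
  Hedor disorder: 0.19 × (1 − 0.59) × 0.65 = 0.050635
The unnormalized weights sum to 0.29323.
P(Lumal syndrome | evidence) ≈ 0.0532 / 0.29323 ≈ 0.181
P(Casan disorder | evidence) ≈ 0.051408 / 0.29323 ≈ 0.175
P(Mirast disorder | evidence) ≈ 0.13798 / 0.29323 ≈ 0.471
P(Hedor disorder | evidence) ≈ 0.050635 / 0.29323 ≈ 0.173
The largest is 0.471, so Mirast disorder is most probable.

Mirast disorder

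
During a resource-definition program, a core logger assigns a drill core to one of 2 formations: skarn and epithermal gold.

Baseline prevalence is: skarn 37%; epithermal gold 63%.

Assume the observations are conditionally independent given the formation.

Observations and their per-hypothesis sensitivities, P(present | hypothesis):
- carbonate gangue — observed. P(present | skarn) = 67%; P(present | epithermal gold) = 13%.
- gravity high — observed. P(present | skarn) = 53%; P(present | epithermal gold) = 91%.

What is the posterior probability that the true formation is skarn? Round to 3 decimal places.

By Bayes' rule with conditional independence, the unnormalized weight for each hypothesis is prior × ∏ likelihoods:
  skarn: 0.37 × 0.67 × 0.53 = 0.13139
  epithermal gold: 0.63 × 0.13 × 0.91 = 0.074529
The unnormalized weights sum to 0.20592.
P(skarn | evidence) = 0.13139 / 0.20592 ≈ 0.638.

0.638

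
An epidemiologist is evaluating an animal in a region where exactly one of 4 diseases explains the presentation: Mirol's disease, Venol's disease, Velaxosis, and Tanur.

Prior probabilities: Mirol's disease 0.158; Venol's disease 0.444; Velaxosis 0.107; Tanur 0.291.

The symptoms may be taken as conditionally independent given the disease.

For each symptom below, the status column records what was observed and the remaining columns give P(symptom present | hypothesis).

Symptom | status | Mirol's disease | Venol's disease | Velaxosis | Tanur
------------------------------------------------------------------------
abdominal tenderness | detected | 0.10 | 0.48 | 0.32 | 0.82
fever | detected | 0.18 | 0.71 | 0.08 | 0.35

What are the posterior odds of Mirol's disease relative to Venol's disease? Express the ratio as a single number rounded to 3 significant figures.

0.0188

Unnormalized posterior weight (prior times the symptom likelihoods) for each of the two hypotheses:
  Mirol's disease: 0.158 × 0.10 × 0.18 = 0.002844
  Venol's disease: 0.444 × 0.48 × 0.71 = 0.15132
Odds(Mirol's disease : Venol's disease) = 0.002844 / 0.15132 ≈ 0.0188.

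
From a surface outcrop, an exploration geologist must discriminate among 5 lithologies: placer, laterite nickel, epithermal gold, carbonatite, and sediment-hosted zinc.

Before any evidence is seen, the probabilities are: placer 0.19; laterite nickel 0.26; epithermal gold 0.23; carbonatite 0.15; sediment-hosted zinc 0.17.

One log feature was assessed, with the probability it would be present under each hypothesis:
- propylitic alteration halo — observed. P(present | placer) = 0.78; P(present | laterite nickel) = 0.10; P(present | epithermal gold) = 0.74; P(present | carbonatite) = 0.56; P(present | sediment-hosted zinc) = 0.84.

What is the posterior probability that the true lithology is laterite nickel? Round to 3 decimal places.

For each hypothesis, the unnormalized posterior weight is prior × likelihood:
  placer: 0.19 × 0.78 = 0.1482
  laterite nickel: 0.26 × 0.10 = 0.026
  epithermal gold: 0.23 × 0.74 = 0.1702
  carbonatite: 0.15 × 0.56 = 0.084
  sediment-hosted zinc: 0.17 × 0.84 = 0.1428
The unnormalized weights sum to 0.5712.
P(laterite nickel | evidence) = 0.026 / 0.5712 ≈ 0.046.

0.046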